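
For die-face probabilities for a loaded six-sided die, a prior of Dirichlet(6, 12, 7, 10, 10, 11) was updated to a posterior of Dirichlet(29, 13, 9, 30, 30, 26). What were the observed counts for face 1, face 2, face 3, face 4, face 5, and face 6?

For a Dirichlet(α) prior with multinomial counts c, the posterior is Dirichlet(α + c) componentwise.
Counts are posterior − prior componentwise: 29−6=23, 13−12=1, 9−7=2, 30−10=20, 30−10=20, 26−11=15.

counts (23, 1, 2, 20, 20, 15)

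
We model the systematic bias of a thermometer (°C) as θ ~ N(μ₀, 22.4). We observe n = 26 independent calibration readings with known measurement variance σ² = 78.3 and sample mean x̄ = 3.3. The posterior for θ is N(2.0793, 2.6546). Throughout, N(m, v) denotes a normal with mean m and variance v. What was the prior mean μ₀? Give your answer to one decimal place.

μ₀ = -7.0

With known observation variance, the Normal–Normal posterior has precision τ_n = τ₀ + n/σ² and mean μ_n = (τ₀μ₀ + (n/σ²)x̄)/τ_n.
Here τ₀ = 1/22.4 = 0.044643 and τ_data = 26/78.3 = 0.332056, so τ_n = 0.376699.
Rearranging for μ₀: μ₀ = (μ_n·τ_n − τ_data·x̄)/τ₀ = (2.0793·0.376699 − 0.332056·3.3) / 0.044643 = -0.312515/0.044643 ≈ -7.0.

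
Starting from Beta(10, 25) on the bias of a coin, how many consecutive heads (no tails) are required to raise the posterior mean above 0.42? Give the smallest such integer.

k = 9

After k heads and 0 tails the posterior is Beta(10+k, 25), with mean (10+k)/(10+25+k).
Set (10+k)/(35+k) > 0.42 and solve: k > (0.42·35 − 10)/(1 − 0.42) = 8.103.
The smallest integer exceeding 8.103 is 9, and checking k=9: (19)/(44) = 0.4318 > 0.42.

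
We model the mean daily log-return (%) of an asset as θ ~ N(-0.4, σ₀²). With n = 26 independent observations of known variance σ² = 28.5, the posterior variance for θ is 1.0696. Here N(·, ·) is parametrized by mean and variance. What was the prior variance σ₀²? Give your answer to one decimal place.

σ₀² = 44.2

For the Normal–Normal model with known σ², precisions add: τ_n = τ₀ + n/σ².
So 1/σ₀² = 1/1.0696 − 26/28.5 = 0.934929 − 0.912281 = 0.022648.
Hence σ₀² = 1/0.022648 ≈ 44.2.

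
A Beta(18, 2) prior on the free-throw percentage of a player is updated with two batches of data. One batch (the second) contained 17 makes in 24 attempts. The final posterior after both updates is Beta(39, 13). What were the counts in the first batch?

4 makes and 4 misses

Because Beta–binomial updating is additive in the counts, the combined data contributed (α_post−α_prior, β_post−β_prior) successes and failures.
Total across both batches: 39−18=21 makes, 13−2=11 misses.
Subtract the second batch: 21−17=4 makes and 11−7=4 misses.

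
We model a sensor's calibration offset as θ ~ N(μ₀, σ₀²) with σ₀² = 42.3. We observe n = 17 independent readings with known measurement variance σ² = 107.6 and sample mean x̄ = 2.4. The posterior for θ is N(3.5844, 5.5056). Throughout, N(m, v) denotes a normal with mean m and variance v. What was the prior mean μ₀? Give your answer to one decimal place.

μ₀ = 11.5

The posterior mean is a precision-weighted average: μ_n = (τ₀μ₀ + τ_data·x̄)/(τ₀+τ_data), with τ₀=1/σ₀² and τ_data=n/σ².
Here τ₀ = 1/42.3 = 0.023641 and τ_data = 17/107.6 = 0.157993, so τ_n = 0.181634.
Rearranging for μ₀: μ₀ = (μ_n·τ_n − τ_data·x̄)/τ₀ = (3.5844·0.181634 − 0.157993·2.4) / 0.023641 = 0.271866/0.023641 ≈ 11.5.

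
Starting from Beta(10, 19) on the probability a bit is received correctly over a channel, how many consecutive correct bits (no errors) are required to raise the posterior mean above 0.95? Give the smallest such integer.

k = 352

After k correct bits and 0 errors the posterior is Beta(10+k, 19), with mean (10+k)/(10+19+k).
Set (10+k)/(29+k) > 0.95 and solve: k > (0.95·29 − 10)/(1 − 0.95) = 351.000.
The smallest integer exceeding 351.000 is 352.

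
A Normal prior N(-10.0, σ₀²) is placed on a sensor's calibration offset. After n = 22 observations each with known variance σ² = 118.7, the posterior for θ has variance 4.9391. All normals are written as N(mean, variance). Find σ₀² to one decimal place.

Posterior precision equals prior precision plus data precision: 1/σ_n² = 1/σ₀² + n/σ².
So 1/σ₀² = 1/4.9391 − 22/118.7 = 0.202466 − 0.185341 = 0.017125.
Hence σ₀² = 1/0.017125 ≈ 58.4.

σ₀² = 58.4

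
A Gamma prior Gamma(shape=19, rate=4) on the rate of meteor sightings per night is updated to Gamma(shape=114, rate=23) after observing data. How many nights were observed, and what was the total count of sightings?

n = 19 nights with total 95 sightings

A Gamma(α, β) prior (rate parametrization) on a Poisson rate with n observations summing to S gives posterior Gamma(α+S, β+n).
Matching: Σxᵢ = 114 − 19 = 95 and n = 23 − 4 = 19.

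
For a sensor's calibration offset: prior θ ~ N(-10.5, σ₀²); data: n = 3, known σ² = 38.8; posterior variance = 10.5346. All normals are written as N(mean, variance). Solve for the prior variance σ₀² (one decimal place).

Posterior precision equals prior precision plus data precision: 1/σ_n² = 1/σ₀² + n/σ².
So 1/σ₀² = 1/10.5346 − 3/38.8 = 0.094925 − 0.077320 = 0.017605.
Hence σ₀² = 1/0.017605 ≈ 56.8.

σ₀² = 56.8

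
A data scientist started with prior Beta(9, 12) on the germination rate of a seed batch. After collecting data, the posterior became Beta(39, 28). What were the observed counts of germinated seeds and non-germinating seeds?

30 germinated seeds and 16 non-germinating seeds

Under Beta–binomial conjugacy the posterior parameters are (α+s, β+f).
So s = 39 − 9 = 30 and f = 28 − 12 = 16.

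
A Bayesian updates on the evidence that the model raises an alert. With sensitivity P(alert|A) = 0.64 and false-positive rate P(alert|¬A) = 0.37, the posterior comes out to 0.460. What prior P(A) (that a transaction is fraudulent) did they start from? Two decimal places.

P(A) = 0.33

Bayes' rule in odds form gives O(A|E) = O(A)·[P(E|A)/P(E|¬A)], hence O(A) = O(A|E)/LR.
Posterior odds = 0.460/(1−0.460) = 0.8519. LR = 0.64/0.37 = 1.7297.
Prior odds = 0.8519/1.7297 = 0.4925, so P(A) = 0.4925/(1+0.4925) ≈ 0.33.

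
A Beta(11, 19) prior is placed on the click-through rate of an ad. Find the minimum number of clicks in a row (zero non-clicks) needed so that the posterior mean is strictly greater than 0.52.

After k clicks and 0 non-clicks the posterior is Beta(11+k, 19), with mean (11+k)/(11+19+k).
Set (11+k)/(30+k) > 0.52 and solve: k > (0.52·30 − 11)/(1 − 0.52) = 9.583.
The smallest integer exceeding 9.583 is 10, and checking k=10: (21)/(40) = 0.5250 > 0.52.

k = 10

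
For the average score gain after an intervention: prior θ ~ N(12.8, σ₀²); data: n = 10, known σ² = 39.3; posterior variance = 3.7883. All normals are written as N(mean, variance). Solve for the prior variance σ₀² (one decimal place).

σ₀² = 105.1

For the Normal–Normal model with known σ², precisions add: τ_n = τ₀ + n/σ².
So 1/σ₀² = 1/3.7883 − 10/39.3 = 0.263971 − 0.254453 = 0.009518.
Hence σ₀² = 1/0.009518 ≈ 105.1.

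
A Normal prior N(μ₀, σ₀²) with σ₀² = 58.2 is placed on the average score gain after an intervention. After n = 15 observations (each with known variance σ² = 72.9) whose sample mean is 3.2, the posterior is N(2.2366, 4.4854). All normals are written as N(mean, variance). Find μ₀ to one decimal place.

μ₀ = -9.3

With known observation variance, the Normal–Normal posterior has precision τ_n = τ₀ + n/σ² and mean μ_n = (τ₀μ₀ + (n/σ²)x̄)/τ_n.
Here τ₀ = 1/58.2 = 0.017182 and τ_data = 15/72.9 = 0.205761, so τ_n = 0.222943.
Rearranging for μ₀: μ₀ = (μ_n·τ_n − τ_data·x̄)/τ₀ = (2.2366·0.222943 − 0.205761·3.2) / 0.017182 = -0.159801/0.017182 ≈ -9.3.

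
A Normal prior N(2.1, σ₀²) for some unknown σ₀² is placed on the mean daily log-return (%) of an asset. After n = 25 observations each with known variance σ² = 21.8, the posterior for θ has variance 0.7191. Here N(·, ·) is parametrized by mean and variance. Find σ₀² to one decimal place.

σ₀² = 4.1

Posterior precision equals prior precision plus data precision: 1/σ_n² = 1/σ₀² + n/σ².
So 1/σ₀² = 1/0.7191 − 25/21.8 = 1.390627 − 1.146789 = 0.243838.
Hence σ₀² = 1/0.243838 ≈ 4.1.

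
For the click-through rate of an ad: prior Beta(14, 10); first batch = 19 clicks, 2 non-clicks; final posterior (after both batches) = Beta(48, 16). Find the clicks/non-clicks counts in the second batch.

15 clicks and 4 non-clicks

Sequential conjugate updates are equivalent to a single update on the pooled data, so total successes = posterior α − prior α and total failures = posterior β − prior β.
Total across both batches: 48−14=34 clicks, 16−10=6 non-clicks.
Subtract the first batch: 34−19=15 clicks and 6−2=4 non-clicks.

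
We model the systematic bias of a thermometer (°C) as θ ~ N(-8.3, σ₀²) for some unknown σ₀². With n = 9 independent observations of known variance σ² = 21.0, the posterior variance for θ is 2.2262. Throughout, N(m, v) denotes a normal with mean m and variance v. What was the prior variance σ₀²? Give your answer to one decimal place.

σ₀² = 48.5

Posterior precision equals prior precision plus data precision: 1/σ_n² = 1/σ₀² + n/σ².
So 1/σ₀² = 1/2.2262 − 9/21.0 = 0.449196 − 0.428571 = 0.020625.
Hence σ₀² = 1/0.020625 ≈ 48.5.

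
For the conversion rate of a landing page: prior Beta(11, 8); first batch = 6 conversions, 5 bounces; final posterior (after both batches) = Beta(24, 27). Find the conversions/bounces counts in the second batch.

Because Beta–binomial updating is additive in the counts, the combined data contributed (α_post−α_prior, β_post−β_prior) successes and failures.
Total across both batches: 24−11=13 conversions, 27−8=19 bounces.
Subtract the first batch: 13−6=7 conversions and 19−5=14 bounces.

7 conversions and 14 bounces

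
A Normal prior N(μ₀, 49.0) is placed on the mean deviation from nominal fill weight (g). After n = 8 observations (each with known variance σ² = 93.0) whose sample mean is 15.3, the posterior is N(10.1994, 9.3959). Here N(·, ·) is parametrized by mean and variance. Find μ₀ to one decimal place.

With known observation variance, the Normal–Normal posterior has precision τ_n = τ₀ + n/σ² and mean μ_n = (τ₀μ₀ + (n/σ²)x̄)/τ_n.
Here τ₀ = 1/49.0 = 0.020408 and τ_data = 8/93.0 = 0.086022, so τ_n = 0.106430.
Rearranging for μ₀: μ₀ = (μ_n·τ_n − τ_data·x̄)/τ₀ = (10.1994·0.106430 − 0.086022·15.3) / 0.020408 = -0.230614/0.020408 ≈ -11.3.

μ₀ = -11.3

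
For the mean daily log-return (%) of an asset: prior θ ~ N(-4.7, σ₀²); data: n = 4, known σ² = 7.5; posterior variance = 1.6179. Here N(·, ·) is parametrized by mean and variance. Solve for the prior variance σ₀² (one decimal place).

For the Normal–Normal model with known σ², precisions add: τ_n = τ₀ + n/σ².
So 1/σ₀² = 1/1.6179 − 4/7.5 = 0.618085 − 0.533333 = 0.084752.
Hence σ₀² = 1/0.084752 ≈ 11.8.

σ₀² = 11.8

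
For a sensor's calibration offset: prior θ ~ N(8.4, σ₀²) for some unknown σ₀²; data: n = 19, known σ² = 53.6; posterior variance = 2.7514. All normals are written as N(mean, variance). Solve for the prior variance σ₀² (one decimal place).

Posterior precision equals prior precision plus data precision: 1/σ_n² = 1/σ₀² + n/σ².
So 1/σ₀² = 1/2.7514 − 19/53.6 = 0.363451 − 0.354478 = 0.008973.
Hence σ₀² = 1/0.008973 ≈ 111.4.

σ₀² = 111.4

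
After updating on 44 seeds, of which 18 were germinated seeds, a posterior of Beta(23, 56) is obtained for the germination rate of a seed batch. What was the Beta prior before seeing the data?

Beta(5, 30)

A Beta(α, β) prior with s successes and f failures in binomial data gives a Beta(α+s, β+f) posterior.
Subtract the data counts: 23−18=5, 56−26=30.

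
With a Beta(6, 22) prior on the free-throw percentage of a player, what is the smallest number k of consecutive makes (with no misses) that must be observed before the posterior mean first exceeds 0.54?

k = 20

After k makes and 0 misses the posterior is Beta(6+k, 22), with mean (6+k)/(6+22+k).
Set (6+k)/(28+k) > 0.54 and solve: k > (0.54·28 − 6)/(1 − 0.54) = 19.826.
The smallest integer exceeding 19.826 is 20, and checking k=20: (26)/(48) = 0.5417 > 0.54.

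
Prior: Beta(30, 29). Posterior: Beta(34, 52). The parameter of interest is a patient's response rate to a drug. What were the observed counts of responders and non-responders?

A Beta(a, b) prior with s successes and f failures in binomial data gives a Beta(a+s, b+f) posterior.
So s = 34 − 30 = 4 and f = 52 − 29 = 23.

4 responders and 23 non-responders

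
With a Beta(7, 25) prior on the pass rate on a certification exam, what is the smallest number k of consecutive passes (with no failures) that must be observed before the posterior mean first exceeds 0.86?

After k passes and 0 failures the posterior is Beta(7+k, 25), with mean (7+k)/(7+25+k).
Set (7+k)/(32+k) > 0.86 and solve: k > (0.86·32 − 7)/(1 − 0.86) = 146.571.
The smallest integer exceeding 146.571 is 147, and checking k=147: (154)/(179) = 0.8603 > 0.86.

k = 147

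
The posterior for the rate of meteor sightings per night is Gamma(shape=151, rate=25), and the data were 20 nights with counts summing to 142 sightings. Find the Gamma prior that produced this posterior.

A Gamma(α, β) prior (rate parametrization) on a Poisson rate with n observations summing to S gives posterior Gamma(α+S, β+n).
So α = 151 − 142 = 9 and β = 25 − 20 = 5.

Gamma(shape=9, rate=5)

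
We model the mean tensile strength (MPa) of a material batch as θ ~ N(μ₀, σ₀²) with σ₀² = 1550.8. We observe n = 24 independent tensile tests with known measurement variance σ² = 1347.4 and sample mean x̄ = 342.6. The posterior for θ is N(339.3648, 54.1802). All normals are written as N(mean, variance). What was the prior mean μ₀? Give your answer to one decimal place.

μ₀ = 250.0

The posterior mean is a precision-weighted average: μ_n = (τ₀μ₀ + τ_data·x̄)/(τ₀+τ_data), with τ₀=1/σ₀² and τ_data=n/σ².
Here τ₀ = 1/1550.8 = 0.000645 and τ_data = 24/1347.4 = 0.017812, so τ_n = 0.018457.
Rearranging for μ₀: μ₀ = (μ_n·τ_n − τ_data·x̄)/τ₀ = (339.3648·0.018457 − 0.017812·342.6) / 0.000645 = 0.161265/0.000645 ≈ 250.0.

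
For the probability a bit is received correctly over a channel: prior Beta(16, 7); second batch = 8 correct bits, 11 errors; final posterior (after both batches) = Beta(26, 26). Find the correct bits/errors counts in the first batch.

2 correct bits and 8 errors

Sequential conjugate updates are equivalent to a single update on the pooled data, so total successes = posterior α − prior α and total failures = posterior β − prior β.
Total across both batches: 26−16=10 correct bits, 26−7=19 errors.
Subtract the second batch: 10−8=2 correct bits and 19−11=8 errors.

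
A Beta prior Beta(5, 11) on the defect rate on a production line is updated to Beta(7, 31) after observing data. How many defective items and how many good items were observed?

A Beta(a, b) prior with s successes and f failures in binomial data gives a Beta(a+s, b+f) posterior.
Match parameters: s=7−5=2, f=31−11=20.

2 defective items and 20 good items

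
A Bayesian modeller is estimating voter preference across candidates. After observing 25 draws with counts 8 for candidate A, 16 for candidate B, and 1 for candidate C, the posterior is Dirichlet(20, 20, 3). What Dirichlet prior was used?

For a Dirichlet(α) prior with multinomial counts c, the posterior is Dirichlet(α + c) componentwise.
Subtract each count from the matching posterior parameter: 20−8=12, 20−16=4, 3−1=2.

Dirichlet(12, 4, 2)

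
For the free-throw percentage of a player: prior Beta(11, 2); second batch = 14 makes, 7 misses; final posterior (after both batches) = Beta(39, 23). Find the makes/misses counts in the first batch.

14 makes and 14 misses

Sequential conjugate updates are equivalent to a single update on the pooled data, so total successes = posterior α − prior α and total failures = posterior β − prior β.
Total across both batches: 39−11=28 makes, 23−2=21 misses.
Subtract the second batch: 28−14=14 makes and 21−7=14 misses.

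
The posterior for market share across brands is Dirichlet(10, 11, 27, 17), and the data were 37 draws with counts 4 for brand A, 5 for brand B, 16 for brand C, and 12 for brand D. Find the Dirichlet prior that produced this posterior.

For a Dirichlet(α) prior with multinomial counts c, the posterior is Dirichlet(α + c) componentwise.
Subtract each count from the matching posterior parameter: 10−4=6, 11−5=6, 27−16=11, 17−12=5.

Dirichlet(6, 6, 11, 5)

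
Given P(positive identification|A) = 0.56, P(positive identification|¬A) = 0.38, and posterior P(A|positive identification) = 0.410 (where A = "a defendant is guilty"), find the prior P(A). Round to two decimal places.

Bayes' rule in odds form gives O(A|E) = O(A)·[P(E|A)/P(E|¬A)], hence O(A) = O(A|E)/LR.
Posterior odds = 0.410/(1−0.410) = 0.6949. LR = 0.56/0.38 = 1.4737.
Prior odds = 0.6949/1.4737 = 0.4715, so P(A) = 0.4715/(1+0.4715) ≈ 0.32.

P(A) = 0.32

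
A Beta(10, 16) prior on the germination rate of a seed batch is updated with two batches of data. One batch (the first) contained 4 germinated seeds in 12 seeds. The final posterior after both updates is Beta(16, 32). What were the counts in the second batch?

Because Beta–binomial updating is additive in the counts, the combined data contributed (α_post−α_prior, β_post−β_prior) successes and failures.
Total across both batches: 16−10=6 germinated seeds, 32−16=16 non-germinating seeds.
Subtract the first batch: 6−4=2 germinated seeds and 16−8=8 non-germinating seeds.

2 germinated seeds and 8 non-germinating seeds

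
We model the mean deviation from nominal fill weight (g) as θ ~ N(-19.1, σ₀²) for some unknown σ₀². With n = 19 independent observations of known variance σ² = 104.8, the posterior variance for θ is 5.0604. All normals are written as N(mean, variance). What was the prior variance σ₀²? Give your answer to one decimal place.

For the Normal–Normal model with known σ², precisions add: τ_n = τ₀ + n/σ².
So 1/σ₀² = 1/5.0604 − 19/104.8 = 0.197613 − 0.181298 = 0.016315.
Hence σ₀² = 1/0.016315 ≈ 61.3.

σ₀² = 61.3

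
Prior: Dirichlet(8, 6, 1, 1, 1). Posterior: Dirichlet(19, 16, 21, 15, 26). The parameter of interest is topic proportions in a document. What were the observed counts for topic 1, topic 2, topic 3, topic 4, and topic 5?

For a Dirichlet(α) prior with multinomial counts c, the posterior is Dirichlet(α + c) componentwise.
Counts are posterior − prior componentwise: 19−8=11, 16−6=10, 21−1=20, 15−1=14, 26−1=25.

counts (11, 10, 20, 14, 25)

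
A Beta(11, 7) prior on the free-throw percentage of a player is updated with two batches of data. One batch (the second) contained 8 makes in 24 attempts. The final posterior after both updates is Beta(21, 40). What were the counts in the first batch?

Because Beta–binomial updating is additive in the counts, the combined data contributed (α_post−α_prior, β_post−β_prior) successes and failures.
Total across both batches: 21−11=10 makes, 40−7=33 misses.
Subtract the second batch: 10−8=2 makes and 33−16=17 misses.

2 makes and 17 misses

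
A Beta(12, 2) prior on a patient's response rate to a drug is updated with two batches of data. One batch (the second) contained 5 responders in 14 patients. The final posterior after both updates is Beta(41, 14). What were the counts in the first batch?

Because Beta–binomial updating is additive in the counts, the combined data contributed (α_post−α_prior, β_post−β_prior) successes and failures.
Total across both batches: 41−12=29 responders, 14−2=12 non-responders.
Subtract the second batch: 29−5=24 responders and 12−9=3 non-responders.

24 responders and 3 non-responders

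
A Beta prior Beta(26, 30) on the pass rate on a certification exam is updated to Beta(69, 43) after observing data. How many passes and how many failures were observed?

A Beta(a, b) prior with s successes and f failures in binomial data gives a Beta(a+s, b+f) posterior.
Match parameters: s=69−26=43, f=43−30=13.

43 passes and 13 failures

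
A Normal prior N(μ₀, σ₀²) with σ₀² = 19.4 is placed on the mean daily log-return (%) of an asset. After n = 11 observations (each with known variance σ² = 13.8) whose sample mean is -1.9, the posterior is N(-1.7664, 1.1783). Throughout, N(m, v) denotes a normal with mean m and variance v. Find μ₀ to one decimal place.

μ₀ = 0.3

The posterior mean is a precision-weighted average: μ_n = (τ₀μ₀ + τ_data·x̄)/(τ₀+τ_data), with τ₀=1/σ₀² and τ_data=n/σ².
Here τ₀ = 1/19.4 = 0.051546 and τ_data = 11/13.8 = 0.797101, so τ_n = 0.848647.
Rearranging for μ₀: μ₀ = (μ_n·τ_n − τ_data·x̄)/τ₀ = (-1.7664·0.848647 − 0.797101·-1.9) / 0.051546 = 0.015442/0.051546 ≈ 0.3.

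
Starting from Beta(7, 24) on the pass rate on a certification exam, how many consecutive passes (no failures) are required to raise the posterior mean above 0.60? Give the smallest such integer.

k = 30

After k passes and 0 failures the posterior is Beta(7+k, 24), with mean (7+k)/(7+24+k).
Set (7+k)/(31+k) > 0.60 and solve: k > (0.60·31 − 7)/(1 − 0.60) = 29.000.
The smallest integer exceeding 29.000 is 30.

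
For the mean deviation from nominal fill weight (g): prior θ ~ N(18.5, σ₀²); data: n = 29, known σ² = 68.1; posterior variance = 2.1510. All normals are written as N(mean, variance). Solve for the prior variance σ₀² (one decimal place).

Posterior precision equals prior precision plus data precision: 1/σ_n² = 1/σ₀² + n/σ².
So 1/σ₀² = 1/2.1510 − 29/68.1 = 0.464900 − 0.425844 = 0.039056.
Hence σ₀² = 1/0.039056 ≈ 25.6.

σ₀² = 25.6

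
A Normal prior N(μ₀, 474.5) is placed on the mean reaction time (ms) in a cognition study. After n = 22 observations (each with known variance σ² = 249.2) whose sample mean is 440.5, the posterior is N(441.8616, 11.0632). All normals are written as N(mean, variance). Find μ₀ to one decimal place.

μ₀ = 498.9

The posterior mean is a precision-weighted average: μ_n = (τ₀μ₀ + τ_data·x̄)/(τ₀+τ_data), with τ₀=1/σ₀² and τ_data=n/σ².
Here τ₀ = 1/474.5 = 0.002107 and τ_data = 22/249.2 = 0.088283, so τ_n = 0.090390.
Rearranging for μ₀: μ₀ = (μ_n·τ_n − τ_data·x̄)/τ₀ = (441.8616·0.090390 − 0.088283·440.5) / 0.002107 = 1.051209/0.002107 ≈ 498.9.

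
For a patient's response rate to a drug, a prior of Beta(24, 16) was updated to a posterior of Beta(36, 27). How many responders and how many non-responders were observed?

A Beta(α, β) prior with s successes and f failures in binomial data gives a Beta(α+s, β+f) posterior.
So s = 36 − 24 = 12 and f = 27 − 16 = 11.

12 responders and 11 non-responders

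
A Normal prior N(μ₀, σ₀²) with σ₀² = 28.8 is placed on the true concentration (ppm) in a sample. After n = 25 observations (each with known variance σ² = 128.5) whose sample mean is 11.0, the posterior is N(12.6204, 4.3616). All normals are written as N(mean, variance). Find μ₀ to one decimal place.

The posterior mean is a precision-weighted average: μ_n = (τ₀μ₀ + τ_data·x̄)/(τ₀+τ_data), with τ₀=1/σ₀² and τ_data=n/σ².
Here τ₀ = 1/28.8 = 0.034722 and τ_data = 25/128.5 = 0.194553, so τ_n = 0.229275.
Rearranging for μ₀: μ₀ = (μ_n·τ_n − τ_data·x̄)/τ₀ = (12.6204·0.229275 − 0.194553·11.0) / 0.034722 = 0.753459/0.034722 ≈ 21.7.

μ₀ = 21.7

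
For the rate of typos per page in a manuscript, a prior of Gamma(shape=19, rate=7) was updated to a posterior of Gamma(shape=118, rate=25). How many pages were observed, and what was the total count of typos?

n = 18 pages with total 99 typos

Gamma–Poisson conjugacy: posterior shape = α + Σxᵢ, posterior rate = β + n.
Matching: Σxᵢ = 118 − 19 = 99 and n = 25 − 7 = 18.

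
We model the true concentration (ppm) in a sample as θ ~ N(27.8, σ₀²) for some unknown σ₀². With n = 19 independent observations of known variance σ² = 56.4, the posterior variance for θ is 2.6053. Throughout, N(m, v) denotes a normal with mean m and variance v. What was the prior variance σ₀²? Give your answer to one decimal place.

σ₀² = 21.3

For the Normal–Normal model with known σ², precisions add: τ_n = τ₀ + n/σ².
So 1/σ₀² = 1/2.6053 − 19/56.4 = 0.383833 − 0.336879 = 0.046954.
Hence σ₀² = 1/0.046954 ≈ 21.3.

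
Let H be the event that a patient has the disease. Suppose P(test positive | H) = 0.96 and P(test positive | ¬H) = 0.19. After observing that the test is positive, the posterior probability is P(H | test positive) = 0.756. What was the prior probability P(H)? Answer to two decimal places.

P(H) = 0.38

Bayes' rule in odds form gives O(H|E) = O(H)·[P(E|H)/P(E|¬H)], hence O(H) = O(H|E)/LR.
Posterior odds = 0.756/(1−0.756) = 3.0984. LR = 0.96/0.19 = 5.0526.
Prior odds = 3.0984/5.0526 = 0.6132, so P(H) = 0.6132/(1+0.6132) ≈ 0.38.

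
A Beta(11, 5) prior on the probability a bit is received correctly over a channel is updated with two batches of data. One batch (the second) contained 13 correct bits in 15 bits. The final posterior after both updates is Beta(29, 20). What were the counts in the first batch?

Because Beta–binomial updating is additive in the counts, the combined data contributed (α_post−α_prior, β_post−β_prior) successes and failures.
Total across both batches: 29−11=18 correct bits, 20−5=15 errors.
Subtract the second batch: 18−13=5 correct bits and 15−2=13 errors.

5 correct bits and 13 errors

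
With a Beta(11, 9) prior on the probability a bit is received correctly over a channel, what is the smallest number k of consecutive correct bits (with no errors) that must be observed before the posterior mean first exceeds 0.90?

k = 71

After k correct bits and 0 errors the posterior is Beta(11+k, 9), with mean (11+k)/(11+9+k).
Set (11+k)/(20+k) > 0.90 and solve: k > (0.90·20 − 11)/(1 − 0.90) = 70.000.
The smallest integer exceeding 70.000 is 71.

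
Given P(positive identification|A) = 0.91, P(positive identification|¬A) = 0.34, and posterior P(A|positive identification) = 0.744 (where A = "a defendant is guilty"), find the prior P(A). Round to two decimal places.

Bayes' rule in odds form gives O(A|E) = O(A)·[P(E|A)/P(E|¬A)], hence O(A) = O(A|E)/LR.
Posterior odds = 0.744/(1−0.744) = 2.9062. LR = 0.91/0.34 = 2.6765.
Prior odds = 2.9062/2.6765 = 1.0858, so P(A) = 1.0858/(1+1.0858) ≈ 0.52.

P(A) = 0.52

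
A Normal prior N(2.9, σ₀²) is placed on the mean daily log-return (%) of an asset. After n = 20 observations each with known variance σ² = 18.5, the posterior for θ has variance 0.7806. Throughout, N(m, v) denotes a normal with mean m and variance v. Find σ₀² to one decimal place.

σ₀² = 5.0

Posterior precision equals prior precision plus data precision: 1/σ_n² = 1/σ₀² + n/σ².
So 1/σ₀² = 1/0.7806 − 20/18.5 = 1.281066 − 1.081081 = 0.199985.
Hence σ₀² = 1/0.199985 ≈ 5.0.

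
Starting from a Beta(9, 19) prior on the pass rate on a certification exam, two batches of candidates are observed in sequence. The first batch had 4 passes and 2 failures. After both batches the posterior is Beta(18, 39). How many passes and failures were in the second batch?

Sequential conjugate updates are equivalent to a single update on the pooled data, so total successes = posterior α − prior α and total failures = posterior β − prior β.
Total across both batches: 18−9=9 passes, 39−19=20 failures.
Subtract the first batch: 9−4=5 passes and 20−2=18 failures.

5 passes and 18 failures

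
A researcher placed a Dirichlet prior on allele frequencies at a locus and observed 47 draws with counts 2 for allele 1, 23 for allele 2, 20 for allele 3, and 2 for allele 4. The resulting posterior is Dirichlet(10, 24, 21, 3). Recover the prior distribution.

For a Dirichlet(α) prior with multinomial counts c, the posterior is Dirichlet(α + c) componentwise.
Subtract each count from the matching posterior parameter: 10−2=8, 24−23=1, 21−20=1, 3−2=1.

Dirichlet(8, 1, 1, 1)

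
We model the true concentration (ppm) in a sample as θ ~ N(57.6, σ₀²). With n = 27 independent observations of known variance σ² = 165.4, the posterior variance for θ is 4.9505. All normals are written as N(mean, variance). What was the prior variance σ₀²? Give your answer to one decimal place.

σ₀² = 25.8

For the Normal–Normal model with known σ², precisions add: τ_n = τ₀ + n/σ².
So 1/σ₀² = 1/4.9505 − 27/165.4 = 0.202000 − 0.163241 = 0.038759.
Hence σ₀² = 1/0.038759 ≈ 25.8.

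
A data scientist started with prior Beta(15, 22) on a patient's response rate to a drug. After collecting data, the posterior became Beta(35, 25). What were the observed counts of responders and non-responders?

Beta is conjugate to the binomial likelihood: posterior = Beta(α+s, β+f).
Match parameters: s=35−15=20, f=25−22=3.

20 responders and 3 non-responders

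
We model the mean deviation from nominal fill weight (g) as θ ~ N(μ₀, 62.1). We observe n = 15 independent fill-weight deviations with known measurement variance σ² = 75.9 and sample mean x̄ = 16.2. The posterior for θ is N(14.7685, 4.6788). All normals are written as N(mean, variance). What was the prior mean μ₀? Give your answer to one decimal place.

The posterior mean is a precision-weighted average: μ_n = (τ₀μ₀ + τ_data·x̄)/(τ₀+τ_data), with τ₀=1/σ₀² and τ_data=n/σ².
Here τ₀ = 1/62.1 = 0.016103 and τ_data = 15/75.9 = 0.197628, so τ_n = 0.213731.
Rearranging for μ₀: μ₀ = (μ_n·τ_n − τ_data·x̄)/τ₀ = (14.7685·0.213731 − 0.197628·16.2) / 0.016103 = -0.045087/0.016103 ≈ -2.8.

μ₀ = -2.8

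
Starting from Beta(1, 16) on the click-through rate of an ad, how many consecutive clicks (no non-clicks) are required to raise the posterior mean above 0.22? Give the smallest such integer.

k = 4

After k clicks and 0 non-clicks the posterior is Beta(1+k, 16), with mean (1+k)/(1+16+k).
Set (1+k)/(17+k) > 0.22 and solve: k > (0.22·17 − 1)/(1 − 0.22) = 3.513.
The smallest integer exceeding 3.513 is 4, and checking k=4: (5)/(21) = 0.2381 > 0.22.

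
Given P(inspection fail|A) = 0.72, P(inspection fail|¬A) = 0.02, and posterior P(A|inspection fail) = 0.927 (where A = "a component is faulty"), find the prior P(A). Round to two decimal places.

P(A) = 0.26

Bayes' rule in odds form gives O(A|E) = O(A)·[P(E|A)/P(E|¬A)], hence O(A) = O(A|E)/LR.
Posterior odds = 0.927/(1−0.927) = 12.6986. LR = 0.72/0.02 = 36.0000.
Prior odds = 12.6986/36.0000 = 0.3527, so P(A) = 0.3527/(1+0.3527) ≈ 0.26.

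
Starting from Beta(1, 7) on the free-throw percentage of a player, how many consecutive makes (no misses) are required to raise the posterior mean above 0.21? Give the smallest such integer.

After k makes and 0 misses the posterior is Beta(1+k, 7), with mean (1+k)/(1+7+k).
Set (1+k)/(8+k) > 0.21 and solve: k > (0.21·8 − 1)/(1 − 0.21) = 0.861.
The smallest integer exceeding 0.861 is 1, and checking k=1: (2)/(9) = 0.2222 > 0.21.

k = 1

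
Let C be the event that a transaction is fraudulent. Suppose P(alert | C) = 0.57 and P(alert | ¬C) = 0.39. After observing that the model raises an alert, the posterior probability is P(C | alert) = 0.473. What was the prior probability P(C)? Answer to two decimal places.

In odds form, posterior odds = prior odds × likelihood ratio, so prior odds = posterior odds ÷ LR.
Posterior odds = 0.473/(1−0.473) = 0.8975. LR = 0.57/0.39 = 1.4615.
Prior odds = 0.8975/1.4615 = 0.6141, so P(C) = 0.6141/(1+0.6141) ≈ 0.38.

P(C) = 0.38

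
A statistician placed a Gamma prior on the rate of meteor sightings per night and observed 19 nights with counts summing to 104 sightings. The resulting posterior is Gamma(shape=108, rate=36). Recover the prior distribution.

Gamma–Poisson conjugacy: posterior shape = α + Σxᵢ, posterior rate = β + n.
So α = 108 − 104 = 4 and β = 36 − 19 = 17.

Gamma(shape=4, rate=17)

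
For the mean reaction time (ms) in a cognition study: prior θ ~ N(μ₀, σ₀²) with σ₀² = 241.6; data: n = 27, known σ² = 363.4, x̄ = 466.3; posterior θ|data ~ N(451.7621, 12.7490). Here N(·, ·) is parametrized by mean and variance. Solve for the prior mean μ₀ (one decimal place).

μ₀ = 190.8

The posterior mean is a precision-weighted average: μ_n = (τ₀μ₀ + τ_data·x̄)/(τ₀+τ_data), with τ₀=1/σ₀² and τ_data=n/σ².
Here τ₀ = 1/241.6 = 0.004139 and τ_data = 27/363.4 = 0.074298, so τ_n = 0.078437.
Rearranging for μ₀: μ₀ = (μ_n·τ_n − τ_data·x̄)/τ₀ = (451.7621·0.078437 − 0.074298·466.3) / 0.004139 = 0.789706/0.004139 ≈ 190.8.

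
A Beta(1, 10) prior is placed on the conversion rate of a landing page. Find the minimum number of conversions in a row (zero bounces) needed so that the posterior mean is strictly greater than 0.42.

k = 7

After k conversions and 0 bounces the posterior is Beta(1+k, 10), with mean (1+k)/(1+10+k).
Set (1+k)/(11+k) > 0.42 and solve: k > (0.42·11 − 1)/(1 − 0.42) = 6.241.
The smallest integer exceeding 6.241 is 7, and checking k=7: (8)/(18) = 0.4444 > 0.42.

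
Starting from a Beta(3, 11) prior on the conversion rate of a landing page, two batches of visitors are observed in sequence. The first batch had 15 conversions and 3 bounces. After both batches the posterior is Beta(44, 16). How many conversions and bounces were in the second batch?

26 conversions and 2 bounces

Because Beta–binomial updating is additive in the counts, the combined data contributed (α_post−α_prior, β_post−β_prior) successes and failures.
Total across both batches: 44−3=41 conversions, 16−11=5 bounces.
Subtract the first batch: 41−15=26 conversions and 5−3=2 bounces.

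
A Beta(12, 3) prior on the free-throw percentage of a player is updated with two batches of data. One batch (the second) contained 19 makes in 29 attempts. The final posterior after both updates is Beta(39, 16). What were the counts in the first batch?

Because Beta–binomial updating is additive in the counts, the combined data contributed (α_post−α_prior, β_post−β_prior) successes and failures.
Total across both batches: 39−12=27 makes, 16−3=13 misses.
Subtract the second batch: 27−19=8 makes and 13−10=3 misses.

8 makes and 3 misses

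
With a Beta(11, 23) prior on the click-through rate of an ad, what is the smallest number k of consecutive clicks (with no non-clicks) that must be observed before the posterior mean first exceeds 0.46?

After k clicks and 0 non-clicks the posterior is Beta(11+k, 23), with mean (11+k)/(11+23+k).
Set (11+k)/(34+k) > 0.46 and solve: k > (0.46·34 − 11)/(1 − 0.46) = 8.593.
The smallest integer exceeding 8.593 is 9.

k = 9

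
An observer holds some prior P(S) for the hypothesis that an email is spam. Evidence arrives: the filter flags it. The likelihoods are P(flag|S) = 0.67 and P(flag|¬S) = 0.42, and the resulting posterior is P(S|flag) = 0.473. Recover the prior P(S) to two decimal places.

In odds form, posterior odds = prior odds × likelihood ratio, so prior odds = posterior odds ÷ LR.
Posterior odds = 0.473/(1−0.473) = 0.8975. LR = 0.67/0.42 = 1.5952.
Prior odds = 0.8975/1.5952 = 0.5626, so P(S) = 0.5626/(1+0.5626) ≈ 0.36.

P(S) = 0.36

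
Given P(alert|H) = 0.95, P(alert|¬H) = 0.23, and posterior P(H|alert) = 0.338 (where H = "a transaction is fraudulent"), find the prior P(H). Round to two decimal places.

P(H) = 0.11

In odds form, posterior odds = prior odds × likelihood ratio, so prior odds = posterior odds ÷ LR.
Posterior odds = 0.338/(1−0.338) = 0.5106. LR = 0.95/0.23 = 4.1304.
Prior odds = 0.5106/4.1304 = 0.1236, so P(H) = 0.1236/(1+0.1236) ≈ 0.11.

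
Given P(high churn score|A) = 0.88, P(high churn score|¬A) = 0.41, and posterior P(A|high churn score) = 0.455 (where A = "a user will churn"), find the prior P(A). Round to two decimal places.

P(A) = 0.28

In odds form, posterior odds = prior odds × likelihood ratio, so prior odds = posterior odds ÷ LR.
Posterior odds = 0.455/(1−0.455) = 0.8349. LR = 0.88/0.41 = 2.1463.
Prior odds = 0.8349/2.1463 = 0.3890, so P(A) = 0.3890/(1+0.3890) ≈ 0.28.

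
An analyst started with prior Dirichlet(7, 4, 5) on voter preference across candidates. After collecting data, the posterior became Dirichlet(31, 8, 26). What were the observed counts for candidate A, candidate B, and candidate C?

For a Dirichlet(α) prior with multinomial counts c, the posterior is Dirichlet(α + c) componentwise.
Counts are posterior − prior componentwise: 31−7=24, 8−4=4, 26−5=21.

counts (24, 4, 21)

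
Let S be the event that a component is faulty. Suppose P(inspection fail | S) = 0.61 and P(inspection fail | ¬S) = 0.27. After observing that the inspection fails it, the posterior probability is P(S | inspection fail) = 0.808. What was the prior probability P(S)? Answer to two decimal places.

P(S) = 0.65

In odds form, posterior odds = prior odds × likelihood ratio, so prior odds = posterior odds ÷ LR.
Posterior odds = 0.808/(1−0.808) = 4.2083. LR = 0.61/0.27 = 2.2593.
Prior odds = 4.2083/2.2593 = 1.8627, so P(S) = 1.8627/(1+1.8627) ≈ 0.65.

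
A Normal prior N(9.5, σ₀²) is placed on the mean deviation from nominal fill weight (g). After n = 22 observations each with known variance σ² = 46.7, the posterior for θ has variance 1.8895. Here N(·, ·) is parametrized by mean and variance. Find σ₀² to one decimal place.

σ₀² = 17.2

For the Normal–Normal model with known σ², precisions add: τ_n = τ₀ + n/σ².
So 1/σ₀² = 1/1.8895 − 22/46.7 = 0.529241 − 0.471092 = 0.058149.
Hence σ₀² = 1/0.058149 ≈ 17.2.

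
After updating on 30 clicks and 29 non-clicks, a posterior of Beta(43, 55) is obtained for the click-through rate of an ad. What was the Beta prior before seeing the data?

Beta(13, 26)

A Beta(α, β) prior with s successes and f failures in binomial data gives a Beta(α+s, β+f) posterior.
So α = 43 − 30 = 13 and β = 55 − 29 = 26.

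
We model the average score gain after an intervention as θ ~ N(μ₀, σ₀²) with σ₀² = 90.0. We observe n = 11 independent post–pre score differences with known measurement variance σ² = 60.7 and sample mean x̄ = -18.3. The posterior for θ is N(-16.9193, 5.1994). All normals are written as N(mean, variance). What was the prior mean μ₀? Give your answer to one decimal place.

The posterior mean is a precision-weighted average: μ_n = (τ₀μ₀ + τ_data·x̄)/(τ₀+τ_data), with τ₀=1/σ₀² and τ_data=n/σ².
Here τ₀ = 1/90.0 = 0.011111 and τ_data = 11/60.7 = 0.181219, so τ_n = 0.192330.
Rearranging for μ₀: μ₀ = (μ_n·τ_n − τ_data·x̄)/τ₀ = (-16.9193·0.192330 − 0.181219·-18.3) / 0.011111 = 0.062219/0.011111 ≈ 5.6.

μ₀ = 5.6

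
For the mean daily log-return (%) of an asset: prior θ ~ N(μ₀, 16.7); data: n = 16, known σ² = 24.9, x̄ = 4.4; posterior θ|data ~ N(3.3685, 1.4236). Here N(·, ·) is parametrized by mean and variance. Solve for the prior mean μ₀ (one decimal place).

With known observation variance, the Normal–Normal posterior has precision τ_n = τ₀ + n/σ² and mean μ_n = (τ₀μ₀ + (n/σ²)x̄)/τ_n.
Here τ₀ = 1/16.7 = 0.059880 and τ_data = 16/24.9 = 0.642570, so τ_n = 0.702450.
Rearranging for μ₀: μ₀ = (μ_n·τ_n − τ_data·x̄)/τ₀ = (3.3685·0.702450 − 0.642570·4.4) / 0.059880 = -0.461105/0.059880 ≈ -7.7.

μ₀ = -7.7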